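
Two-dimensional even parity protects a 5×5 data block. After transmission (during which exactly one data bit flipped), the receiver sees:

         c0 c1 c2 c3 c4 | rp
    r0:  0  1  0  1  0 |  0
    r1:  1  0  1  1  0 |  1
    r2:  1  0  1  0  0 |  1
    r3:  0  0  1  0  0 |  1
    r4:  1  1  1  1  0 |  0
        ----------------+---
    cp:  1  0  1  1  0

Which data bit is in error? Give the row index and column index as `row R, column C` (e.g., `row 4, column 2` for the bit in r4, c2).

Recompute each row's even parity and compare to rp:
  r0: data parity 0, sent rp 0 → ok
  r1: data parity 1, sent rp 1 → ok
  r2: data parity 0, sent rp 1 → mismatch
  r3: data parity 1, sent rp 1 → ok
  r4: data parity 0, sent rp 0 → ok
Recompute each column's even parity and compare to cp:
  c0: data parity 1, sent cp 1 → ok
  c1: data parity 0, sent cp 0 → ok
  c2: data parity 0, sent cp 1 → mismatch
  c3: data parity 1, sent cp 1 → ok
  c4: data parity 0, sent cp 0 → ok
Exactly one row (r2) and one column (c2) fail → the flipped bit is at their intersection.

row 2, column 2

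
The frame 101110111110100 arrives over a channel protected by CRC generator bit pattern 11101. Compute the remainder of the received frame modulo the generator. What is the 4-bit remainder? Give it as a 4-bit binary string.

0000

Modulo-2 division of 101110111110100 by 11101:
  pos 0: 10111 XOR 11101 = 01010
  pos 1: 10100 XOR 11101 = 01001
  pos 2: 10011 XOR 11101 = 01110
  pos 3: 11101 XOR 11101 = 00000
  pos 8: 11101 XOR 11101 = 00000
Remainder = 0000 (zero — the frame passes the CRC check).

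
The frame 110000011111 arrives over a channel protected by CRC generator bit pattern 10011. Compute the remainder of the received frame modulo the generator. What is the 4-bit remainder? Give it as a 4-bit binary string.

0101

Modulo-2 division of 110000011111 by 10011:
  pos 0: 11000 XOR 10011 = 01011
  pos 1: 10110 XOR 10011 = 00101
  pos 3: 10101 XOR 10011 = 00110
  pos 5: 11011 XOR 10011 = 01000
  pos 6: 10001 XOR 10011 = 00010
Remainder = 0101 (nonzero — an error is detected).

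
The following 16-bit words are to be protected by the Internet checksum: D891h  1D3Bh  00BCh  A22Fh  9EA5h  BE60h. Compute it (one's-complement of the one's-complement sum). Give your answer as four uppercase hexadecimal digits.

0A41

One's-complement addition (fold any carry out of bit 15 back into bit 0):
  0xD891 + 0x1D3B = 0x0F5CC
  0xF5CC + 0x00BC = 0x0F688
  0xF688 + 0xA22F = 0x198B7 → wrap carry → 0x98B8
  0x98B8 + 0x9EA5 = 0x1375D → wrap carry → 0x375E
  0x375E + 0xBE60 = 0x0F5BE
One's-complement sum = 0xF5BE.
Checksum = ~0xF5BE & 0xFFFF = 0x0A41.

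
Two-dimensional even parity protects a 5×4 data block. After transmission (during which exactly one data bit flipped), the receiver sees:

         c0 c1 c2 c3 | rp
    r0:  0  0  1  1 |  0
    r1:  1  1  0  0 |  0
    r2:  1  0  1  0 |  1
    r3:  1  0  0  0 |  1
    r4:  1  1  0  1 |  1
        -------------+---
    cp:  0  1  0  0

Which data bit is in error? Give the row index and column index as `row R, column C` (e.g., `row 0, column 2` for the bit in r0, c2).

row 2, column 1

Recompute each row's even parity and compare to rp:
  r0: data parity 0, sent rp 0 → ok
  r1: data parity 0, sent rp 0 → ok
  r2: data parity 0, sent rp 1 → mismatch
  r3: data parity 1, sent rp 1 → ok
  r4: data parity 1, sent rp 1 → ok
Recompute each column's even parity and compare to cp:
  c0: data parity 0, sent cp 0 → ok
  c1: data parity 0, sent cp 1 → mismatch
  c2: data parity 0, sent cp 0 → ok
  c3: data parity 0, sent cp 0 → ok
Exactly one row (r2) and one column (c1) fail → the flipped bit is at their intersection.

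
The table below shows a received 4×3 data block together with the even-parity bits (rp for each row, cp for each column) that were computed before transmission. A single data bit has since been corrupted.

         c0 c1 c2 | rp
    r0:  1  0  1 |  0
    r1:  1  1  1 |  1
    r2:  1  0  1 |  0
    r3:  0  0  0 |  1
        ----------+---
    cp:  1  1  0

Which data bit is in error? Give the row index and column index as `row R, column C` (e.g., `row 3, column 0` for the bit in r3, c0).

Recompute each row's even parity and compare to rp:
  r0: data parity 0, sent rp 0 → ok
  r1: data parity 1, sent rp 1 → ok
  r2: data parity 0, sent rp 0 → ok
  r3: data parity 0, sent rp 1 → mismatch
Recompute each column's even parity and compare to cp:
  c0: data parity 1, sent cp 1 → ok
  c1: data parity 1, sent cp 1 → ok
  c2: data parity 1, sent cp 0 → mismatch
Exactly one row (r3) and one column (c2) fail → the flipped bit is at their intersection.

row 3, column 2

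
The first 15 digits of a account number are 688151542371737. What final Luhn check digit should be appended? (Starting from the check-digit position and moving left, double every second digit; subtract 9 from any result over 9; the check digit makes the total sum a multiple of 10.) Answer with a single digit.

Partial digits right→left: 7 3 7 1 7 3 2 4 5 1 5 1 8 8 6
Double every second digit counting from the check-digit position (so the 1st, 3rd, 5th, ... of the partial from the right).
  doubled (with −9 where >9): 5 5 5 4 1 1 7 3 → sum 31
  kept as-is: 3 1 3 4 1 1 8 → sum 21
Total = 31 + 21 = 52.
Check digit = (10 − (52 mod 10)) mod 10 = 8.

8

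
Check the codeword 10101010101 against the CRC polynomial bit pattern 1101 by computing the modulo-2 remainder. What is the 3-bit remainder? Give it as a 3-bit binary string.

011

Modulo-2 division of 10101010101 by 1101:
  pos 0: 1010 XOR 1101 = 0111
  pos 1: 1111 XOR 1101 = 0010
  pos 3: 1001 XOR 1101 = 0100
  pos 4: 1000 XOR 1101 = 0101
  pos 5: 1011 XOR 1101 = 0110
  pos 6: 1100 XOR 1101 = 0001
Remainder = 011 (nonzero — an error is detected).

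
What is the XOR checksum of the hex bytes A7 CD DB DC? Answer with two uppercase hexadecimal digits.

XOR the bytes together:
  start with 0xA7
  0xA7 ⊕ 0xCD = 0x6A
  0x6A ⊕ 0xDB = 0xB1
  0xB1 ⊕ 0xDC = 0x6D

6D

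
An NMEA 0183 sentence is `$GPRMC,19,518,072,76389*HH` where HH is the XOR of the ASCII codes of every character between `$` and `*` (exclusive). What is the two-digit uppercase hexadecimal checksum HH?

XOR the ASCII codes of the payload characters:
  'G' = 0x47 → acc = 0x47
  'P' = 0x50 → acc = 0x17
  'R' = 0x52 → acc = 0x45
  'M' = 0x4D → acc = 0x08
  'C' = 0x43 → acc = 0x4B
  ',' = 0x2C → acc = 0x67
  '1' = 0x31 → acc = 0x56
  '9' = 0x39 → acc = 0x6F
  ',' = 0x2C → acc = 0x43
  '5' = 0x35 → acc = 0x76
  '1' = 0x31 → acc = 0x47
  '8' = 0x38 → acc = 0x7F
  ',' = 0x2C → acc = 0x53
  '0' = 0x30 → acc = 0x63
  '7' = 0x37 → acc = 0x54
  '2' = 0x32 → acc = 0x66
  ',' = 0x2C → acc = 0x4A
  '7' = 0x37 → acc = 0x7D
  '6' = 0x36 → acc = 0x4B
  '3' = 0x33 → acc = 0x78
  '8' = 0x38 → acc = 0x40
  '9' = 0x39 → acc = 0x79
Checksum = 0x79.

79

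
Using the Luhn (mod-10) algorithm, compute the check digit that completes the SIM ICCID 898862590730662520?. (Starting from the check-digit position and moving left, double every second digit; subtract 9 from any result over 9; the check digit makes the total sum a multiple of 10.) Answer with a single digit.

2

Partial digits right→left: 0 2 5 2 6 6 0 3 7 0 9 5 2 6 8 8 9 8
Double every second digit counting from the check-digit position (so the 1st, 3rd, 5th, ... of the partial from the right).
  doubled (with −9 where >9): 0 1 3 0 5 9 4 7 9 → sum 38
  kept as-is: 2 2 6 3 0 5 6 8 8 → sum 40
Total = 38 + 40 = 78.
Check digit = (10 − (78 mod 10)) mod 10 = 2.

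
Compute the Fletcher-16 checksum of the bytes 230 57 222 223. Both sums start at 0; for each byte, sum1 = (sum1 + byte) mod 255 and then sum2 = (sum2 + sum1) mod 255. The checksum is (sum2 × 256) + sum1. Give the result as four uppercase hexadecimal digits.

Running sums (mod 255):
  after byte 0 (230): sum1=230, sum2=230
  after byte 1 (57): sum1=32, sum2=7
  after byte 2 (222): sum1=254, sum2=6
  after byte 3 (223): sum1=222, sum2=228
Checksum = sum2·256 + sum1 = 228·256 + 222 = 58590 = 0xE4DE.

E4DE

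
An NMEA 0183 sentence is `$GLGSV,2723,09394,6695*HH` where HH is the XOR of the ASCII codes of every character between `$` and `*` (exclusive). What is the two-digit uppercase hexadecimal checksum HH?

XOR the ASCII codes of the payload characters:
  'G' = 0x47 → acc = 0x47
  'L' = 0x4C → acc = 0x0B
  'G' = 0x47 → acc = 0x4C
  'S' = 0x53 → acc = 0x1F
  'V' = 0x56 → acc = 0x49
  ',' = 0x2C → acc = 0x65
  '2' = 0x32 → acc = 0x57
  '7' = 0x37 → acc = 0x60
  '2' = 0x32 → acc = 0x52
  '3' = 0x33 → acc = 0x61
  ',' = 0x2C → acc = 0x4D
  '0' = 0x30 → acc = 0x7D
  '9' = 0x39 → acc = 0x44
  '3' = 0x33 → acc = 0x77
  '9' = 0x39 → acc = 0x4E
  '4' = 0x34 → acc = 0x7A
  ',' = 0x2C → acc = 0x56
  '6' = 0x36 → acc = 0x60
  '6' = 0x36 → acc = 0x56
  '9' = 0x39 → acc = 0x6F
  '5' = 0x35 → acc = 0x5A
Checksum = 0x5A.

5A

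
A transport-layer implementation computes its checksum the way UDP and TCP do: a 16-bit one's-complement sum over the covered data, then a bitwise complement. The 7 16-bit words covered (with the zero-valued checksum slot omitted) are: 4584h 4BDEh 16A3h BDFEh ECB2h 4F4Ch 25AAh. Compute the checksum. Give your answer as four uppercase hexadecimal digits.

One's-complement addition (fold any carry out of bit 15 back into bit 0):
  0x4584 + 0x4BDE = 0x09162
  0x9162 + 0x16A3 = 0x0A805
  0xA805 + 0xBDFE = 0x16603 → wrap carry → 0x6604
  0x6604 + 0xECB2 = 0x152B6 → wrap carry → 0x52B7
  0x52B7 + 0x4F4C = 0x0A203
  0xA203 + 0x25AA = 0x0C7AD
One's-complement sum = 0xC7AD.
Checksum = ~0xC7AD & 0xFFFF = 0x3852.

3852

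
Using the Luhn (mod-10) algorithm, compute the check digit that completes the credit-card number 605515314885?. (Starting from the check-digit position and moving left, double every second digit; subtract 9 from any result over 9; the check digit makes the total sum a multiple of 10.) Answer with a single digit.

1

Partial digits right→left: 5 8 8 4 1 3 5 1 5 5 0 6
Double every second digit counting from the check-digit position (so the 1st, 3rd, 5th, ... of the partial from the right).
  doubled (with −9 where >9): 1 7 2 1 1 0 → sum 12
  kept as-is: 8 4 3 1 5 6 → sum 27
Total = 12 + 27 = 39.
Check digit = (10 − (39 mod 10)) mod 10 = 1.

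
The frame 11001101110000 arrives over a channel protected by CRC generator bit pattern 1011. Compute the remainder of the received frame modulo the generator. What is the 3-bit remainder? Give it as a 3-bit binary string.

Modulo-2 division of 11001101110000 by 1011:
  pos 0: 1100 XOR 1011 = 0111
  pos 1: 1111 XOR 1011 = 0100
  pos 2: 1001 XOR 1011 = 0010
  pos 4: 1001 XOR 1011 = 0010
  pos 6: 1011 XOR 1011 = 0000
Remainder = 000 (zero — the frame passes the CRC check).

000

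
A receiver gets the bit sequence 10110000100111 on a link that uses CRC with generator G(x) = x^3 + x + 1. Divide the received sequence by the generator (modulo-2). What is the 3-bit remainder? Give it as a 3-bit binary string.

000

Modulo-2 division of 10110000100111 by 1011:
  pos 0: 1011 XOR 1011 = 0000
  pos 8: 1001 XOR 1011 = 0010
  pos 10: 1011 XOR 1011 = 0000
Remainder = 000 (zero — the frame passes the CRC check).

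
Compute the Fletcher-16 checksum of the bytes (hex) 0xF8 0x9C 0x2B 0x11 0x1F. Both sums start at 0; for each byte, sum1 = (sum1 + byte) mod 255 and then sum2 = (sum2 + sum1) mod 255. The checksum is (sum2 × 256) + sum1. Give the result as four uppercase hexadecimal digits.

Running sums (mod 255):
  after byte 0 (0xF8): sum1=248, sum2=248
  after byte 1 (0x9C): sum1=149, sum2=142
  after byte 2 (0x2B): sum1=192, sum2=79
  after byte 3 (0x11): sum1=209, sum2=33
  after byte 4 (0x1F): sum1=240, sum2=18
Checksum = sum2·256 + sum1 = 18·256 + 240 = 4848 = 0x12F0.

12F0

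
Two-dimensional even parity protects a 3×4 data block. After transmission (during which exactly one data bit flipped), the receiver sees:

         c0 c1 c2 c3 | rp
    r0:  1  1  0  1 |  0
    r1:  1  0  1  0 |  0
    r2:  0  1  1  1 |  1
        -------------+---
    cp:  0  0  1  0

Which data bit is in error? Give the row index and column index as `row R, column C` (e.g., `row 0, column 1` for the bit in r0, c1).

Recompute each row's even parity and compare to rp:
  r0: data parity 1, sent rp 0 → mismatch
  r1: data parity 0, sent rp 0 → ok
  r2: data parity 1, sent rp 1 → ok
Recompute each column's even parity and compare to cp:
  c0: data parity 0, sent cp 0 → ok
  c1: data parity 0, sent cp 0 → ok
  c2: data parity 0, sent cp 1 → mismatch
  c3: data parity 0, sent cp 0 → ok
Exactly one row (r0) and one column (c2) fail → the flipped bit is at their intersection.

row 0, column 2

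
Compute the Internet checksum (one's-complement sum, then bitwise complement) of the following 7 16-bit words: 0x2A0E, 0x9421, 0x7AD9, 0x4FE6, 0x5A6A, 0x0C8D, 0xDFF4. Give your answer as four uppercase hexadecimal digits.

3024

One's-complement addition (fold any carry out of bit 15 back into bit 0):
  0x2A0E + 0x9421 = 0x0BE2F
  0xBE2F + 0x7AD9 = 0x13908 → wrap carry → 0x3909
  0x3909 + 0x4FE6 = 0x088EF
  0x88EF + 0x5A6A = 0x0E359
  0xE359 + 0x0C8D = 0x0EFE6
  0xEFE6 + 0xDFF4 = 0x1CFDA → wrap carry → 0xCFDB
One's-complement sum = 0xCFDB.
Checksum = ~0xCFDB & 0xFFFF = 0x3024.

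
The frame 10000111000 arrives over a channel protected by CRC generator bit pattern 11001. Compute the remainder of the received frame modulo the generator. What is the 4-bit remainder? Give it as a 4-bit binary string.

Modulo-2 division of 10000111000 by 11001:
  pos 0: 10000 XOR 11001 = 01001
  pos 1: 10011 XOR 11001 = 01010
  pos 2: 10101 XOR 11001 = 01100
  pos 3: 11001 XOR 11001 = 00000
Remainder = 0000 (zero — the frame passes the CRC check).

0000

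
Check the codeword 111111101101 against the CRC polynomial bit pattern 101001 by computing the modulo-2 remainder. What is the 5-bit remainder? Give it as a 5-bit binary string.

Modulo-2 division of 111111101101 by 101001:
  pos 0: 111111 XOR 101001 = 010110
  pos 1: 101101 XOR 101001 = 000100
  pos 4: 100011 XOR 101001 = 001010
  pos 6: 101001 XOR 101001 = 000000
Remainder = 00000 (zero — the frame passes the CRC check).

00000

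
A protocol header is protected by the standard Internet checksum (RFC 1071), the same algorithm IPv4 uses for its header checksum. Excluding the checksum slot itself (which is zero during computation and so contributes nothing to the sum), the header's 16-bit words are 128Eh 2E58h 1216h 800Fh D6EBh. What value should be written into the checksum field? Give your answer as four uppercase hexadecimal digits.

One's-complement addition (fold any carry out of bit 15 back into bit 0):
  0x128E + 0x2E58 = 0x040E6
  0x40E6 + 0x1216 = 0x052FC
  0x52FC + 0x800F = 0x0D30B
  0xD30B + 0xD6EB = 0x1A9F6 → wrap carry → 0xA9F7
One's-complement sum = 0xA9F7.
Checksum = ~0xA9F7 & 0xFFFF = 0x5608.

5608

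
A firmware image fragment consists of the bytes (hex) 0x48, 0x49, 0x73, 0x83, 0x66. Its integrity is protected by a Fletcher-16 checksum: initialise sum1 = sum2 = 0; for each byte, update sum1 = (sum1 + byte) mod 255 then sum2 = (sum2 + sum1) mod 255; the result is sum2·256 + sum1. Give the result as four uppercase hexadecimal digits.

Running sums (mod 255):
  after byte 0 (0x48): sum1=72, sum2=72
  after byte 1 (0x49): sum1=145, sum2=217
  after byte 2 (0x73): sum1=5, sum2=222
  after byte 3 (0x83): sum1=136, sum2=103
  after byte 4 (0x66): sum1=238, sum2=86
Checksum = sum2·256 + sum1 = 86·256 + 238 = 22254 = 0x56EE.

56EE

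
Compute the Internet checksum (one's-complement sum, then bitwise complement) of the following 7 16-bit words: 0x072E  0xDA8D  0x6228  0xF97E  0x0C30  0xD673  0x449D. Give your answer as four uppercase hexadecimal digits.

One's-complement addition (fold any carry out of bit 15 back into bit 0):
  0x072E + 0xDA8D = 0x0E1BB
  0xE1BB + 0x6228 = 0x143E3 → wrap carry → 0x43E4
  0x43E4 + 0xF97E = 0x13D62 → wrap carry → 0x3D63
  0x3D63 + 0x0C30 = 0x04993
  0x4993 + 0xD673 = 0x12006 → wrap carry → 0x2007
  0x2007 + 0x449D = 0x064A4
One's-complement sum = 0x64A4.
Checksum = ~0x64A4 & 0xFFFF = 0x9B5B.

9B5B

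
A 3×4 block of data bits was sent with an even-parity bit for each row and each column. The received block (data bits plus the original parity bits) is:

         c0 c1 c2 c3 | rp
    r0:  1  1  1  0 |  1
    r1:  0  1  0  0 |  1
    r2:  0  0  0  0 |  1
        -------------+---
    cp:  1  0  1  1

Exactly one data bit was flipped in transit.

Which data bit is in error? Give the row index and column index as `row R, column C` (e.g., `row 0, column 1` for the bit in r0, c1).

row 2, column 3

Recompute each row's even parity and compare to rp:
  r0: data parity 1, sent rp 1 → ok
  r1: data parity 1, sent rp 1 → ok
  r2: data parity 0, sent rp 1 → mismatch
Recompute each column's even parity and compare to cp:
  c0: data parity 1, sent cp 1 → ok
  c1: data parity 0, sent cp 0 → ok
  c2: data parity 1, sent cp 1 → ok
  c3: data parity 0, sent cp 1 → mismatch
Exactly one row (r2) and one column (c3) fail → the flipped bit is at their intersection.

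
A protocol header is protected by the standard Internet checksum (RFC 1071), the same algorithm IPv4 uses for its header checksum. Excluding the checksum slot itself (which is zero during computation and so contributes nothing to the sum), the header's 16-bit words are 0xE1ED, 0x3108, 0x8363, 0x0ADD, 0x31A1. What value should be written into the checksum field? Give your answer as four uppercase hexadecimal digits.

2D28

One's-complement addition (fold any carry out of bit 15 back into bit 0):
  0xE1ED + 0x3108 = 0x112F5 → wrap carry → 0x12F6
  0x12F6 + 0x8363 = 0x09659
  0x9659 + 0x0ADD = 0x0A136
  0xA136 + 0x31A1 = 0x0D2D7
One's-complement sum = 0xD2D7.
Checksum = ~0xD2D7 & 0xFFFF = 0x2D28.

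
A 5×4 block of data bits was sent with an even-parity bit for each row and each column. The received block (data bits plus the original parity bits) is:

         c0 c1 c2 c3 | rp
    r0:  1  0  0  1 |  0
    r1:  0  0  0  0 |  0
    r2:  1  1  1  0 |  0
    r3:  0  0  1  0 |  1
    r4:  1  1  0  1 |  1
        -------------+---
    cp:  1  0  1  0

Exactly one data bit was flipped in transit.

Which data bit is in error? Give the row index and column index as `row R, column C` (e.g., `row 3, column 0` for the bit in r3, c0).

Recompute each row's even parity and compare to rp:
  r0: data parity 0, sent rp 0 → ok
  r1: data parity 0, sent rp 0 → ok
  r2: data parity 1, sent rp 0 → mismatch
  r3: data parity 1, sent rp 1 → ok
  r4: data parity 1, sent rp 1 → ok
Recompute each column's even parity and compare to cp:
  c0: data parity 1, sent cp 1 → ok
  c1: data parity 0, sent cp 0 → ok
  c2: data parity 0, sent cp 1 → mismatch
  c3: data parity 0, sent cp 0 → ok
Exactly one row (r2) and one column (c2) fail → the flipped bit is at their intersection.

row 2, column 2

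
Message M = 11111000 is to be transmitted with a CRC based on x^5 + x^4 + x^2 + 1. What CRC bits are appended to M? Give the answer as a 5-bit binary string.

11010

Append 5 zeros: 1111100000000. Divide by 110101 (XOR where the leading bit is 1):
  pos 0: 111110 XOR 110101 = 001011
  pos 2: 101100 XOR 110101 = 011001
  pos 3: 110010 XOR 110101 = 000111
  pos 6: 111000 XOR 110101 = 001101
Remainder (last 5 bits) = 11010. This is the CRC / FCS.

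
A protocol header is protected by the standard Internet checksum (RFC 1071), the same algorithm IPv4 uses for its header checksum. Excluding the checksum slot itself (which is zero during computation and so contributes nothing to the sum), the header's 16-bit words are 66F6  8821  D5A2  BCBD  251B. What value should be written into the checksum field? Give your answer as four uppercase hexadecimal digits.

One's-complement addition (fold any carry out of bit 15 back into bit 0):
  0x66F6 + 0x8821 = 0x0EF17
  0xEF17 + 0xD5A2 = 0x1C4B9 → wrap carry → 0xC4BA
  0xC4BA + 0xBCBD = 0x18177 → wrap carry → 0x8178
  0x8178 + 0x251B = 0x0A693
One's-complement sum = 0xA693.
Checksum = ~0xA693 & 0xFFFF = 0x596C.

596C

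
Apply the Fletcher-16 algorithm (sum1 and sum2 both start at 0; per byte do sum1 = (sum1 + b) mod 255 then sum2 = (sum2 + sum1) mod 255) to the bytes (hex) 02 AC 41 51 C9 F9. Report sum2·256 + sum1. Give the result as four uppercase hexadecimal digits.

F105

Running sums (mod 255):
  after byte 0 (02): sum1=2, sum2=2
  after byte 1 (AC): sum1=174, sum2=176
  after byte 2 (41): sum1=239, sum2=160
  after byte 3 (51): sum1=65, sum2=225
  after byte 4 (C9): sum1=11, sum2=236
  after byte 5 (F9): sum1=5, sum2=241
Checksum = sum2·256 + sum1 = 241·256 + 5 = 61701 = 0xF105.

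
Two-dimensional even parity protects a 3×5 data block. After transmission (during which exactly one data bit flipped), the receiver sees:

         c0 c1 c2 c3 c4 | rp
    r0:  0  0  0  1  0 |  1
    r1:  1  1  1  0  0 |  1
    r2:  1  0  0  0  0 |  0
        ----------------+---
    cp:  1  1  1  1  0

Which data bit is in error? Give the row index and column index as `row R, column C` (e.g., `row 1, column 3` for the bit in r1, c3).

Recompute each row's even parity and compare to rp:
  r0: data parity 1, sent rp 1 → ok
  r1: data parity 1, sent rp 1 → ok
  r2: data parity 1, sent rp 0 → mismatch
Recompute each column's even parity and compare to cp:
  c0: data parity 0, sent cp 1 → mismatch
  c1: data parity 1, sent cp 1 → ok
  c2: data parity 1, sent cp 1 → ok
  c3: data parity 1, sent cp 1 → ok
  c4: data parity 0, sent cp 0 → ok
Exactly one row (r2) and one column (c0) fail → the flipped bit is at their intersection.

row 2, column 0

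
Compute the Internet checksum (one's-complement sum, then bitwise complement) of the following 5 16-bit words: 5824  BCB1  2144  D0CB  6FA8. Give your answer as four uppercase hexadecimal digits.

One's-complement addition (fold any carry out of bit 15 back into bit 0):
  0x5824 + 0xBCB1 = 0x114D5 → wrap carry → 0x14D6
  0x14D6 + 0x2144 = 0x0361A
  0x361A + 0xD0CB = 0x106E5 → wrap carry → 0x06E6
  0x06E6 + 0x6FA8 = 0x0768E
One's-complement sum = 0x768E.
Checksum = ~0x768E & 0xFFFF = 0x8971.

8971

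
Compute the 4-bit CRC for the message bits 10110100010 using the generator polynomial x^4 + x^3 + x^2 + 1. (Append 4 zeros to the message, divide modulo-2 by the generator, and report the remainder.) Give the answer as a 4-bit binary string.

Append 4 zeros: 101101000100000. Divide by 11101 (XOR where the leading bit is 1):
  pos 0: 10110 XOR 11101 = 01011
  pos 1: 10111 XOR 11101 = 01010
  pos 2: 10100 XOR 11101 = 01001
  pos 3: 10010 XOR 11101 = 01111
  pos 4: 11110 XOR 11101 = 00011
  pos 7: 11100 XOR 11101 = 00001
Remainder (last 4 bits) = 1000. This is the CRC / FCS.

1000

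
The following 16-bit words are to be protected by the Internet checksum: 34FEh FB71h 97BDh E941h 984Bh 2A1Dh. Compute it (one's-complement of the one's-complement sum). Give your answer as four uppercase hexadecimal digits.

One's-complement addition (fold any carry out of bit 15 back into bit 0):
  0x34FE + 0xFB71 = 0x1306F → wrap carry → 0x3070
  0x3070 + 0x97BD = 0x0C82D
  0xC82D + 0xE941 = 0x1B16E → wrap carry → 0xB16F
  0xB16F + 0x984B = 0x149BA → wrap carry → 0x49BB
  0x49BB + 0x2A1D = 0x073D8
One's-complement sum = 0x73D8.
Checksum = ~0x73D8 & 0xFFFF = 0x8C27.

8C27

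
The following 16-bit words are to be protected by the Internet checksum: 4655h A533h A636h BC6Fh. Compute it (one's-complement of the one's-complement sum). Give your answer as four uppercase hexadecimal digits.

B1D0

One's-complement addition (fold any carry out of bit 15 back into bit 0):
  0x4655 + 0xA533 = 0x0EB88
  0xEB88 + 0xA636 = 0x191BE → wrap carry → 0x91BF
  0x91BF + 0xBC6F = 0x14E2E → wrap carry → 0x4E2F
One's-complement sum = 0x4E2F.
Checksum = ~0x4E2F & 0xFFFF = 0xB1D0.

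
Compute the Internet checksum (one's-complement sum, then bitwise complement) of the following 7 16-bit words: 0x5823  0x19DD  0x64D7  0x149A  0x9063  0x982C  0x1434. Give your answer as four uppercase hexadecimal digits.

One's-complement addition (fold any carry out of bit 15 back into bit 0):
  0x5823 + 0x19DD = 0x07200
  0x7200 + 0x64D7 = 0x0D6D7
  0xD6D7 + 0x149A = 0x0EB71
  0xEB71 + 0x9063 = 0x17BD4 → wrap carry → 0x7BD5
  0x7BD5 + 0x982C = 0x11401 → wrap carry → 0x1402
  0x1402 + 0x1434 = 0x02836
One's-complement sum = 0x2836.
Checksum = ~0x2836 & 0xFFFF = 0xD7C9.

D7C9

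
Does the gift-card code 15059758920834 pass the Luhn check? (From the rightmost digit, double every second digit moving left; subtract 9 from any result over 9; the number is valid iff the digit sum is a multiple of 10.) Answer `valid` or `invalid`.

invalid

From the right, keep odd positions and double even positions (subtract 9 from any doubled value over 9):
  doubled (positions 2,4,...): 6 0 9 1 9 0 2 → sum 27
  kept (positions 1,3,...): 4 8 2 8 7 5 5 → sum 39
Total = 66.
66 mod 10 = 6, so the number is invalid.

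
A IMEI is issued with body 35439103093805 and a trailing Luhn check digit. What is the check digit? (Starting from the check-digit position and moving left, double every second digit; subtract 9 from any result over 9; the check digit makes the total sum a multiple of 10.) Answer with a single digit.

9

Partial digits right→left: 5 0 8 3 9 0 3 0 1 9 3 4 5 3
Double every second digit counting from the check-digit position (so the 1st, 3rd, 5th, ... of the partial from the right).
  doubled (with −9 where >9): 1 7 9 6 2 6 1 → sum 32
  kept as-is: 0 3 0 0 9 4 3 → sum 19
Total = 32 + 19 = 51.
Check digit = (10 − (51 mod 10)) mod 10 = 9.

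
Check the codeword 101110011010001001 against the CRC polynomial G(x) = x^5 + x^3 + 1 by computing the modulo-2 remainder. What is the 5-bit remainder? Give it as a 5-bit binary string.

Modulo-2 division of 101110011010001001 by 101001:
  pos 0: 101110 XOR 101001 = 000111
  pos 3: 111011 XOR 101001 = 010010
  pos 4: 100100 XOR 101001 = 001101
  pos 6: 110110 XOR 101001 = 011111
  pos 7: 111110 XOR 101001 = 010111
  pos 8: 101110 XOR 101001 = 000111
  pos 11: 111100 XOR 101001 = 010101
  pos 12: 101011 XOR 101001 = 000010
Remainder = 00010 (nonzero — an error is detected).

00010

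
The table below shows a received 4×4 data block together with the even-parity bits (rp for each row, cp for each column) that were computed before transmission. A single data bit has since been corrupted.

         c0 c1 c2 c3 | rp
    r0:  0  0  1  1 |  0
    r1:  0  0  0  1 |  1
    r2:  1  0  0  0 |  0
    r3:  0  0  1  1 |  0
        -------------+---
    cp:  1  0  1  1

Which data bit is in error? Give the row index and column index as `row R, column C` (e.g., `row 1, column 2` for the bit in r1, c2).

row 2, column 2

Recompute each row's even parity and compare to rp:
  r0: data parity 0, sent rp 0 → ok
  r1: data parity 1, sent rp 1 → ok
  r2: data parity 1, sent rp 0 → mismatch
  r3: data parity 0, sent rp 0 → ok
Recompute each column's even parity and compare to cp:
  c0: data parity 1, sent cp 1 → ok
  c1: data parity 0, sent cp 0 → ok
  c2: data parity 0, sent cp 1 → mismatch
  c3: data parity 1, sent cp 1 → ok
Exactly one row (r2) and one column (c2) fail → the flipped bit is at their intersection.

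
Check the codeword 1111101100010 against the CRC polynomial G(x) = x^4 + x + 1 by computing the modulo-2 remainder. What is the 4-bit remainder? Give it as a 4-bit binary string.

0001

Modulo-2 division of 1111101100010 by 10011:
  pos 0: 11111 XOR 10011 = 01100
  pos 1: 11000 XOR 10011 = 01011
  pos 2: 10111 XOR 10011 = 00100
  pos 4: 10010 XOR 10011 = 00001
  pos 8: 10010 XOR 10011 = 00001
Remainder = 0001 (nonzero — an error is detected).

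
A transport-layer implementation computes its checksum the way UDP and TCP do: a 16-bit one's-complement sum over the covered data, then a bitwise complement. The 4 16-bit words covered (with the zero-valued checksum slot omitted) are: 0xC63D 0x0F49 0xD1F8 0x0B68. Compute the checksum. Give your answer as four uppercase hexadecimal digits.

One's-complement addition (fold any carry out of bit 15 back into bit 0):
  0xC63D + 0x0F49 = 0x0D586
  0xD586 + 0xD1F8 = 0x1A77E → wrap carry → 0xA77F
  0xA77F + 0x0B68 = 0x0B2E7
One's-complement sum = 0xB2E7.
Checksum = ~0xB2E7 & 0xFFFF = 0x4D18.

4D18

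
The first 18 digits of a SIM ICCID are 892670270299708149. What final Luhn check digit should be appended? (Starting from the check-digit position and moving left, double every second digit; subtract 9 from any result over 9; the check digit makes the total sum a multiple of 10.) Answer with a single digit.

Partial digits right→left: 9 4 1 8 0 7 9 9 2 0 7 2 0 7 6 2 9 8
Double every second digit counting from the check-digit position (so the 1st, 3rd, 5th, ... of the partial from the right).
  doubled (with −9 where >9): 9 2 0 9 4 5 0 3 9 → sum 41
  kept as-is: 4 8 7 9 0 2 7 2 8 → sum 47
Total = 41 + 47 = 88.
Check digit = (10 − (88 mod 10)) mod 10 = 2.

2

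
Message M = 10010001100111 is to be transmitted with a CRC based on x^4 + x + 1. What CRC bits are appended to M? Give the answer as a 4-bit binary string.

Append 4 zeros: 100100011001110000. Divide by 10011 (XOR where the leading bit is 1):
  pos 0: 10010 XOR 10011 = 00001
  pos 4: 10011 XOR 10011 = 00000
  pos 11: 11100 XOR 10011 = 01111
  pos 12: 11110 XOR 10011 = 01101
  pos 13: 11010 XOR 10011 = 01001
Remainder (last 4 bits) = 1001. This is the CRC / FCS.

1001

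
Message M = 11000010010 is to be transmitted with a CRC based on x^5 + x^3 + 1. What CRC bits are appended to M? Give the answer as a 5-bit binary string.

Append 5 zeros: 1100001001000000. Divide by 101001 (XOR where the leading bit is 1):
  pos 0: 110000 XOR 101001 = 011001
  pos 1: 110011 XOR 101001 = 011010
  pos 2: 110100 XOR 101001 = 011101
  pos 3: 111010 XOR 101001 = 010011
  pos 4: 100111 XOR 101001 = 001110
  pos 6: 111000 XOR 101001 = 010001
  pos 7: 100010 XOR 101001 = 001011
  pos 9: 101100 XOR 101001 = 000101
Remainder (last 5 bits) = 01010. This is the CRC / FCS.

01010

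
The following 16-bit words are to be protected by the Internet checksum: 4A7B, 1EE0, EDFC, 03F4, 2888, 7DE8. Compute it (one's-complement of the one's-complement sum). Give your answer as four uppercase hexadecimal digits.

One's-complement addition (fold any carry out of bit 15 back into bit 0):
  0x4A7B + 0x1EE0 = 0x0695B
  0x695B + 0xEDFC = 0x15757 → wrap carry → 0x5758
  0x5758 + 0x03F4 = 0x05B4C
  0x5B4C + 0x2888 = 0x083D4
  0x83D4 + 0x7DE8 = 0x101BC → wrap carry → 0x01BD
One's-complement sum = 0x01BD.
Checksum = ~0x01BD & 0xFFFF = 0xFE42.

FE42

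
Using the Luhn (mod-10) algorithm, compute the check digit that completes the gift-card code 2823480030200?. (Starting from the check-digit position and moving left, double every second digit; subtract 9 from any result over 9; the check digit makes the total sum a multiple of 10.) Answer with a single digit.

Partial digits right→left: 0 0 2 0 3 0 0 8 4 3 2 8 2
Double every second digit counting from the check-digit position (so the 1st, 3rd, 5th, ... of the partial from the right).
  doubled (with −9 where >9): 0 4 6 0 8 4 4 → sum 26
  kept as-is: 0 0 0 8 3 8 → sum 19
Total = 26 + 19 = 45.
Check digit = (10 − (45 mod 10)) mod 10 = 5.

5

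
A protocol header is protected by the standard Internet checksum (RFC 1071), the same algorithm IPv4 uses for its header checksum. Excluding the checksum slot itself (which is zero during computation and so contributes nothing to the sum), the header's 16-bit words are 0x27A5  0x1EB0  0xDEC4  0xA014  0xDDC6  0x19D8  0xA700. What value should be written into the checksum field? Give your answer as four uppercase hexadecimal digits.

One's-complement addition (fold any carry out of bit 15 back into bit 0):
  0x27A5 + 0x1EB0 = 0x04655
  0x4655 + 0xDEC4 = 0x12519 → wrap carry → 0x251A
  0x251A + 0xA014 = 0x0C52E
  0xC52E + 0xDDC6 = 0x1A2F4 → wrap carry → 0xA2F5
  0xA2F5 + 0x19D8 = 0x0BCCD
  0xBCCD + 0xA700 = 0x163CD → wrap carry → 0x63CE
One's-complement sum = 0x63CE.
Checksum = ~0x63CE & 0xFFFF = 0x9C31.

9C31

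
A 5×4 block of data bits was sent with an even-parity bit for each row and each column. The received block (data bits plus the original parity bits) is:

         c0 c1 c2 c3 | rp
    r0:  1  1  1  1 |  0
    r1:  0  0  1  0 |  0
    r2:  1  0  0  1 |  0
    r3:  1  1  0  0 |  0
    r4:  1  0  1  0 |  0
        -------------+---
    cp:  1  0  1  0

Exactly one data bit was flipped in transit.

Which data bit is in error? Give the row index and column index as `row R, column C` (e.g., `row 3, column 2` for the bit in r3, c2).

row 1, column 0

Recompute each row's even parity and compare to rp:
  r0: data parity 0, sent rp 0 → ok
  r1: data parity 1, sent rp 0 → mismatch
  r2: data parity 0, sent rp 0 → ok
  r3: data parity 0, sent rp 0 → ok
  r4: data parity 0, sent rp 0 → ok
Recompute each column's even parity and compare to cp:
  c0: data parity 0, sent cp 1 → mismatch
  c1: data parity 0, sent cp 0 → ok
  c2: data parity 1, sent cp 1 → ok
  c3: data parity 0, sent cp 0 → ok
Exactly one row (r1) and one column (c0) fail → the flipped bit is at their intersection.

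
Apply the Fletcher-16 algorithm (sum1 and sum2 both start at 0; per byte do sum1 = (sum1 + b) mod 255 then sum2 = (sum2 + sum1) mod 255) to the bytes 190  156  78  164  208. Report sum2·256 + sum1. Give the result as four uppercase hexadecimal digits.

Running sums (mod 255):
  after byte 0 (190): sum1=190, sum2=190
  after byte 1 (156): sum1=91, sum2=26
  after byte 2 (78): sum1=169, sum2=195
  after byte 3 (164): sum1=78, sum2=18
  after byte 4 (208): sum1=31, sum2=49
Checksum = sum2·256 + sum1 = 49·256 + 31 = 12575 = 0x311F.

311F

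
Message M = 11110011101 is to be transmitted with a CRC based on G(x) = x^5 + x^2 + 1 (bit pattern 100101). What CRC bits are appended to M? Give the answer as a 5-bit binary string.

Append 5 zeros: 1111001110100000. Divide by 100101 (XOR where the leading bit is 1):
  pos 0: 111100 XOR 100101 = 011001
  pos 1: 110011 XOR 100101 = 010110
  pos 2: 101101 XOR 100101 = 001000
  pos 4: 100010 XOR 100101 = 000111
  pos 7: 111100 XOR 100101 = 011001
  pos 8: 110010 XOR 100101 = 010111
  pos 9: 101110 XOR 100101 = 001011
Remainder (last 5 bits) = 10110. This is the CRC / FCS.

10110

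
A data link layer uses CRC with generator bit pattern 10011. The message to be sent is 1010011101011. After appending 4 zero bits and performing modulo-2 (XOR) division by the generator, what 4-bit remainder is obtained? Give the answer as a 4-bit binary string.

Append 4 zeros: 10100111010110000. Divide by 10011 (XOR where the leading bit is 1):
  pos 0: 10100 XOR 10011 = 00111
  pos 2: 11111 XOR 10011 = 01100
  pos 3: 11001 XOR 10011 = 01010
  pos 4: 10100 XOR 10011 = 00111
  pos 6: 11110 XOR 10011 = 01101
  pos 7: 11011 XOR 10011 = 01000
  pos 8: 10001 XOR 10011 = 00010
  pos 11: 10000 XOR 10011 = 00011
Remainder (last 4 bits) = 0110. This is the CRC / FCS.

0110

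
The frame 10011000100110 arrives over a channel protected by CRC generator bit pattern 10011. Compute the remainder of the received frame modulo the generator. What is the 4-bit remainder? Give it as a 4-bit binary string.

0000

Modulo-2 division of 10011000100110 by 10011:
  pos 0: 10011 XOR 10011 = 00000
  pos 8: 10011 XOR 10011 = 00000
Remainder = 0000 (zero — the frame passes the CRC check).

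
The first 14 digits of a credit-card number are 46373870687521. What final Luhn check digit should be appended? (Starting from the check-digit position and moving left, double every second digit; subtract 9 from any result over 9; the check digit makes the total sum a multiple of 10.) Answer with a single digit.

3

Partial digits right→left: 1 2 5 7 8 6 0 7 8 3 7 3 6 4
Double every second digit counting from the check-digit position (so the 1st, 3rd, 5th, ... of the partial from the right).
  doubled (with −9 where >9): 2 1 7 0 7 5 3 → sum 25
  kept as-is: 2 7 6 7 3 3 4 → sum 32
Total = 25 + 32 = 57.
Check digit = (10 − (57 mod 10)) mod 10 = 3.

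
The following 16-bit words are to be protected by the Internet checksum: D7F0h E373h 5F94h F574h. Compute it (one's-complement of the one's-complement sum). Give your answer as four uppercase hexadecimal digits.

One's-complement addition (fold any carry out of bit 15 back into bit 0):
  0xD7F0 + 0xE373 = 0x1BB63 → wrap carry → 0xBB64
  0xBB64 + 0x5F94 = 0x11AF8 → wrap carry → 0x1AF9
  0x1AF9 + 0xF574 = 0x1106D → wrap carry → 0x106E
One's-complement sum = 0x106E.
Checksum = ~0x106E & 0xFFFF = 0xEF91.

EF91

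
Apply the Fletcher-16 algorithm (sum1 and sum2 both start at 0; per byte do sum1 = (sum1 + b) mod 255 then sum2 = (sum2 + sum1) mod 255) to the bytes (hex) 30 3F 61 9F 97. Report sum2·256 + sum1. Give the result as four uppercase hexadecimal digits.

Running sums (mod 255):
  after byte 0 (30): sum1=48, sum2=48
  after byte 1 (3F): sum1=111, sum2=159
  after byte 2 (61): sum1=208, sum2=112
  after byte 3 (9F): sum1=112, sum2=224
  after byte 4 (97): sum1=8, sum2=232
Checksum = sum2·256 + sum1 = 232·256 + 8 = 59400 = 0xE808.

E808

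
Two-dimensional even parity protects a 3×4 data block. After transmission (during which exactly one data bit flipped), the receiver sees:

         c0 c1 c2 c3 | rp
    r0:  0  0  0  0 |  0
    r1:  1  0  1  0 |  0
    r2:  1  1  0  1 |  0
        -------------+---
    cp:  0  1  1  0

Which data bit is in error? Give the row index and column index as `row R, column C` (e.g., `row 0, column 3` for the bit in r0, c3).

Recompute each row's even parity and compare to rp:
  r0: data parity 0, sent rp 0 → ok
  r1: data parity 0, sent rp 0 → ok
  r2: data parity 1, sent rp 0 → mismatch
Recompute each column's even parity and compare to cp:
  c0: data parity 0, sent cp 0 → ok
  c1: data parity 1, sent cp 1 → ok
  c2: data parity 1, sent cp 1 → ok
  c3: data parity 1, sent cp 0 → mismatch
Exactly one row (r2) and one column (c3) fail → the flipped bit is at their intersection.

row 2, column 3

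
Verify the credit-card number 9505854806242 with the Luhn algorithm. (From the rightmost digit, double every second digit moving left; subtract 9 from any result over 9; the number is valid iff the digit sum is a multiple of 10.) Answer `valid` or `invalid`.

invalid

From the right, keep odd positions and double even positions (subtract 9 from any doubled value over 9):
  doubled (positions 2,4,...): 8 3 7 1 1 1 → sum 21
  kept (positions 1,3,...): 2 2 0 4 8 0 9 → sum 25
Total = 46.
46 mod 10 = 6, so the number is invalid.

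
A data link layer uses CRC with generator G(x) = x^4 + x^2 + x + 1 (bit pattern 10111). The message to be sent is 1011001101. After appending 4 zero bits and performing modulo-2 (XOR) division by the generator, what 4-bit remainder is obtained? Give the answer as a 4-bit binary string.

1001

Append 4 zeros: 10110011010000. Divide by 10111 (XOR where the leading bit is 1):
  pos 0: 10110 XOR 10111 = 00001
  pos 4: 10110 XOR 10111 = 00001
  pos 8: 11000 XOR 10111 = 01111
  pos 9: 11110 XOR 10111 = 01001
Remainder (last 4 bits) = 1001. This is the CRC / FCS.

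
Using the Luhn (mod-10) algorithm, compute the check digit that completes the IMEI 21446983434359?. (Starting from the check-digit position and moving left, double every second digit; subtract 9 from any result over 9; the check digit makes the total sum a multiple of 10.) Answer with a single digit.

Partial digits right→left: 9 5 3 4 3 4 3 8 9 6 4 4 1 2
Double every second digit counting from the check-digit position (so the 1st, 3rd, 5th, ... of the partial from the right).
  doubled (with −9 where >9): 9 6 6 6 9 8 2 → sum 46
  kept as-is: 5 4 4 8 6 4 2 → sum 33
Total = 46 + 33 = 79.
Check digit = (10 − (79 mod 10)) mod 10 = 1.

1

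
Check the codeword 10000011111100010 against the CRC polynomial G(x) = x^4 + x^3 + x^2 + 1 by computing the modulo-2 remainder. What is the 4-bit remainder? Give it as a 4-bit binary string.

0000

Modulo-2 division of 10000011111100010 by 11101:
  pos 0: 10000 XOR 11101 = 01101
  pos 1: 11010 XOR 11101 = 00111
  pos 3: 11111 XOR 11101 = 00010
  pos 6: 10111 XOR 11101 = 01010
  pos 7: 10101 XOR 11101 = 01000
  pos 8: 10000 XOR 11101 = 01101
  pos 9: 11010 XOR 11101 = 00111
  pos 11: 11101 XOR 11101 = 00000
Remainder = 0000 (zero — the frame passes the CRC check).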